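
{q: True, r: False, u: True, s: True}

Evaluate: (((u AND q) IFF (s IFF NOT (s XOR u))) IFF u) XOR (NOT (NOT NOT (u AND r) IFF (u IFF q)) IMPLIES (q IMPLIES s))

False

u AND q = True AND True = True
s XOR u = True XOR True = False
NOT (s XOR u) = NOT False = True
s IFF NOT (s XOR u) = True IFF True = True
(u AND q) IFF (s IFF NOT (s XOR u)) = True IFF True = True
((u AND q) IFF (s IFF NOT (s XOR u))) IFF u = True IFF True = True
u AND r = True AND False = False
NOT (u AND r) = NOT False = True
NOT NOT (u AND r) = NOT True = False
u IFF q = True IFF True = True
NOT NOT (u AND r) IFF (u IFF q) = False IFF True = False
NOT (NOT NOT (u AND r) IFF (u IFF q)) = NOT False = True
q IMPLIES s = True IMPLIES True = True
NOT (NOT NOT (u AND r) IFF (u IFF q)) IMPLIES (q IMPLIES s) = True IMPLIES True = True
(((u AND q) IFF (s IFF NOT (s XOR u))) IFF u) XOR (NOT (NOT NOT (u AND r) IFF (u IFF q)) IMPLIES (q IMPLIES s)) = True XOR True = False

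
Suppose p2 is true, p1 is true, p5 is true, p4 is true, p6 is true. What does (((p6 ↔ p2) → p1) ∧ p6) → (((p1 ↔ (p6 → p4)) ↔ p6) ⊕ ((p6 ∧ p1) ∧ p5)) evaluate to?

p6 ↔ p2 = T ↔ T = T
(p6 ↔ p2) → p1 = T → T = T
((p6 ↔ p2) → p1) ∧ p6 = T ∧ T = T
p6 → p4 = T → T = T
p1 ↔ (p6 → p4) = T ↔ T = T
(p1 ↔ (p6 → p4)) ↔ p6 = T ↔ T = T
p6 ∧ p1 = T ∧ T = T
(p6 ∧ p1) ∧ p5 = T ∧ T = T
((p1 ↔ (p6 → p4)) ↔ p6) ⊕ ((p6 ∧ p1) ∧ p5) = T ⊕ T = F
(((p6 ↔ p2) → p1) ∧ p6) → (((p1 ↔ (p6 → p4)) ↔ p6) ⊕ ((p6 ∧ p1) ∧ p5)) = T → F = F

F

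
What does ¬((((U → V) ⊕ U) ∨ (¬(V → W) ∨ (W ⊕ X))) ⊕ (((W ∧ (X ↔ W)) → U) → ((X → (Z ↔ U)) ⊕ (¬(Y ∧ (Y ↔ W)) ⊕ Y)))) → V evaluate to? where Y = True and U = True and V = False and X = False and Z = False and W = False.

False

U → V = True → False = False
(U → V) ⊕ U = False ⊕ True = True
V → W = False → False = True
¬(V → W) = ¬True = False
W ⊕ X = False ⊕ False = False
¬(V → W) ∨ (W ⊕ X) = False ∨ False = False
((U → V) ⊕ U) ∨ (¬(V → W) ∨ (W ⊕ X)) = True ∨ False = True
X ↔ W = False ↔ False = True
W ∧ (X ↔ W) = False ∧ True = False
(W ∧ (X ↔ W)) → U = False → True = True
Z ↔ U = False ↔ True = False
X → (Z ↔ U) = False → False = True
Y ↔ W = True ↔ False = False
Y ∧ (Y ↔ W) = True ∧ False = False
¬(Y ∧ (Y ↔ W)) = ¬False = True
¬(Y ∧ (Y ↔ W)) ⊕ Y = True ⊕ True = False
(X → (Z ↔ U)) ⊕ (¬(Y ∧ (Y ↔ W)) ⊕ Y) = True ⊕ False = True
((W ∧ (X ↔ W)) → U) → ((X → (Z ↔ U)) ⊕ (¬(Y ∧ (Y ↔ W)) ⊕ Y)) = True → True = True
(((U → V) ⊕ U) ∨ (¬(V → W) ∨ (W ⊕ X))) ⊕ (((W ∧ (X ↔ W)) → U) → ((X → (Z ↔ U)) ⊕ (¬(Y ∧ (Y ↔ W)) ⊕ Y))) = True ⊕ True = False
¬((((U → V) ⊕ U) ∨ (¬(V → W) ∨ (W ⊕ X))) ⊕ (((W ∧ (X ↔ W)) → U) → ((X → (Z ↔ U)) ⊕ (¬(Y ∧ (Y ↔ W)) ⊕ Y)))) = ¬False = True
¬((((U → V) ⊕ U) ∨ (¬(V → W) ∨ (W ⊕ X))) ⊕ (((W ∧ (X ↔ W)) → U) → ((X → (Z ↔ U)) ⊕ (¬(Y ∧ (Y ↔ W)) ⊕ Y)))) → V = True → False = False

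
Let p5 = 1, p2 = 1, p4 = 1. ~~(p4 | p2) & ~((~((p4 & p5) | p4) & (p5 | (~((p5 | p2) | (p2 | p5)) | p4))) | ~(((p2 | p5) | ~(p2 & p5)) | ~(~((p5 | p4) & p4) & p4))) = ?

p4 | p2 = 1 | 1 = 1
~(p4 | p2) = ~1 = 0
~~(p4 | p2) = ~0 = 1
p4 & p5 = 1 & 1 = 1
(p4 & p5) | p4 = 1 | 1 = 1
~((p4 & p5) | p4) = ~1 = 0
p5 | p2 = 1 | 1 = 1
p2 | p5 = 1 | 1 = 1
(p5 | p2) | (p2 | p5) = 1 | 1 = 1
~((p5 | p2) | (p2 | p5)) = ~1 = 0
~((p5 | p2) | (p2 | p5)) | p4 = 0 | 1 = 1
p5 | (~((p5 | p2) | (p2 | p5)) | p4) = 1 | 1 = 1
~((p4 & p5) | p4) & (p5 | (~((p5 | p2) | (p2 | p5)) | p4)) = 0 & 1 = 0
p2 | p5 = 1 | 1 = 1
p2 & p5 = 1 & 1 = 1
~(p2 & p5) = ~1 = 0
(p2 | p5) | ~(p2 & p5) = 1 | 0 = 1
p5 | p4 = 1 | 1 = 1
(p5 | p4) & p4 = 1 & 1 = 1
~((p5 | p4) & p4) = ~1 = 0
~((p5 | p4) & p4) & p4 = 0 & 1 = 0
~(~((p5 | p4) & p4) & p4) = ~0 = 1
((p2 | p5) | ~(p2 & p5)) | ~(~((p5 | p4) & p4) & p4) = 1 | 1 = 1
~(((p2 | p5) | ~(p2 & p5)) | ~(~((p5 | p4) & p4) & p4)) = ~1 = 0
(~((p4 & p5) | p4) & (p5 | (~((p5 | p2) | (p2 | p5)) | p4))) | ~(((p2 | p5) | ~(p2 & p5)) | ~(~((p5 | p4) & p4) & p4)) = 0 | 0 = 0
~((~((p4 & p5) | p4) & (p5 | (~((p5 | p2) | (p2 | p5)) | p4))) | ~(((p2 | p5) | ~(p2 & p5)) | ~(~((p5 | p4) & p4) & p4))) = ~0 = 1
~~(p4 | p2) & ~((~((p4 & p5) | p4) & (p5 | (~((p5 | p2) | (p2 | p5)) | p4))) | ~(((p2 | p5) | ~(p2 & p5)) | ~(~((p5 | p4) & p4) & p4))) = 1 & 1 = 1

1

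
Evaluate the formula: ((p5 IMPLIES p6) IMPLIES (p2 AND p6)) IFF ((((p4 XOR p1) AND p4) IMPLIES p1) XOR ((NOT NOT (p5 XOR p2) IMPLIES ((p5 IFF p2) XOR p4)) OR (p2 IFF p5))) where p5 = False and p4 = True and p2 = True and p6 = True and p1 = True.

Substituting p5=False, p4=True, p2=True, p6=True, p1=True:
p5 IMPLIES p6 = False IMPLIES True = True
p2 AND p6 = True AND True = True
(p5 IMPLIES p6) IMPLIES (p2 AND p6) = True IMPLIES True = True
p4 XOR p1 = True XOR True = False
(p4 XOR p1) AND p4 = False AND True = False
((p4 XOR p1) AND p4) IMPLIES p1 = False IMPLIES True = True
p5 XOR p2 = False XOR True = True
NOT (p5 XOR p2) = NOT True = False
NOT NOT (p5 XOR p2) = NOT False = True
p5 IFF p2 = False IFF True = False
(p5 IFF p2) XOR p4 = False XOR True = True
NOT NOT (p5 XOR p2) IMPLIES ((p5 IFF p2) XOR p4) = True IMPLIES True = True
p2 IFF p5 = True IFF False = False
(NOT NOT (p5 XOR p2) IMPLIES ((p5 IFF p2) XOR p4)) OR (p2 IFF p5) = True OR False = True
(((p4 XOR p1) AND p4) IMPLIES p1) XOR ((NOT NOT (p5 XOR p2) IMPLIES ((p5 IFF p2) XOR p4)) OR (p2 IFF p5)) = True XOR True = False
((p5 IMPLIES p6) IMPLIES (p2 AND p6)) IFF ((((p4 XOR p1) AND p4) IMPLIES p1) XOR ((NOT NOT (p5 XOR p2) IMPLIES ((p5 IFF p2) XOR p4)) OR (p2 IFF p5))) = True IFF False = False

False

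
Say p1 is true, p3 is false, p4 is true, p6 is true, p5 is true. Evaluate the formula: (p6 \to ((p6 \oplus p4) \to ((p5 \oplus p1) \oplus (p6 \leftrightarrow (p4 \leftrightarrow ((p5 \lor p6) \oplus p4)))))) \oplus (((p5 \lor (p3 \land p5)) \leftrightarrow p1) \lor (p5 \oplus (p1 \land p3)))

p6 \oplus p4 = \text{True} \oplus \text{True} = \text{False}
p5 \oplus p1 = \text{True} \oplus \text{True} = \text{False}
p5 \lor p6 = \text{True} \lor \text{True} = \text{True}
(p5 \lor p6) \oplus p4 = \text{True} \oplus \text{True} = \text{False}
p4 \leftrightarrow ((p5 \lor p6) \oplus p4) = \text{True} \leftrightarrow \text{False} = \text{False}
p6 \leftrightarrow (p4 \leftrightarrow ((p5 \lor p6) \oplus p4)) = \text{True} \leftrightarrow \text{False} = \text{False}
(p5 \oplus p1) \oplus (p6 \leftrightarrow (p4 \leftrightarrow ((p5 \lor p6) \oplus p4))) = \text{False} \oplus \text{False} = \text{False}
(p6 \oplus p4) \to ((p5 \oplus p1) \oplus (p6 \leftrightarrow (p4 \leftrightarrow ((p5 \lor p6) \oplus p4)))) = \text{False} \to \text{False} = \text{True}
p6 \to ((p6 \oplus p4) \to ((p5 \oplus p1) \oplus (p6 \leftrightarrow (p4 \leftrightarrow ((p5 \lor p6) \oplus p4))))) = \text{True} \to \text{True} = \text{True}
p3 \land p5 = \text{False} \land \text{True} = \text{False}
p5 \lor (p3 \land p5) = \text{True} \lor \text{False} = \text{True}
(p5 \lor (p3 \land p5)) \leftrightarrow p1 = \text{True} \leftrightarrow \text{True} = \text{True}
p1 \land p3 = \text{True} \land \text{False} = \text{False}
p5 \oplus (p1 \land p3) = \text{True} \oplus \text{False} = \text{True}
((p5 \lor (p3 \land p5)) \leftrightarrow p1) \lor (p5 \oplus (p1 \land p3)) = \text{True} \lor \text{True} = \text{True}
(p6 \to ((p6 \oplus p4) \to ((p5 \oplus p1) \oplus (p6 \leftrightarrow (p4 \leftrightarrow ((p5 \lor p6) \oplus p4)))))) \oplus (((p5 \lor (p3 \land p5)) \leftrightarrow p1) \lor (p5 \oplus (p1 \land p3))) = \text{True} \oplus \text{True} = \text{False}

\text{False}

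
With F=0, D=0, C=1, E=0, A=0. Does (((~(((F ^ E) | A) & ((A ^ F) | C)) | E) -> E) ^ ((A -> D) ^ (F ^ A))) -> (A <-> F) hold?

1

F ^ E = 0 ^ 0 = 0
(F ^ E) | A = 0 | 0 = 0
A ^ F = 0 ^ 0 = 0
(A ^ F) | C = 0 | 1 = 1
((F ^ E) | A) & ((A ^ F) | C) = 0 & 1 = 0
~(((F ^ E) | A) & ((A ^ F) | C)) = ~0 = 1
~(((F ^ E) | A) & ((A ^ F) | C)) | E = 1 | 0 = 1
(~(((F ^ E) | A) & ((A ^ F) | C)) | E) -> E = 1 -> 0 = 0
A -> D = 0 -> 0 = 1
F ^ A = 0 ^ 0 = 0
(A -> D) ^ (F ^ A) = 1 ^ 0 = 1
((~(((F ^ E) | A) & ((A ^ F) | C)) | E) -> E) ^ ((A -> D) ^ (F ^ A)) = 0 ^ 1 = 1
A <-> F = 0 <-> 0 = 1
(((~(((F ^ E) | A) & ((A ^ F) | C)) | E) -> E) ^ ((A -> D) ^ (F ^ A))) -> (A <-> F) = 1 -> 1 = 1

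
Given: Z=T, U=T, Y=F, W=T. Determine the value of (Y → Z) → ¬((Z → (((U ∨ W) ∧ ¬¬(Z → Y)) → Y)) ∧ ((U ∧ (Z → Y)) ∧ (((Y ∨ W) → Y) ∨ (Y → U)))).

Y → Z = F → T = T
U ∨ W = T ∨ T = T
Z → Y = T → F = F
¬(Z → Y) = ¬F = T
¬¬(Z → Y) = ¬T = F
(U ∨ W) ∧ ¬¬(Z → Y) = T ∧ F = F
((U ∨ W) ∧ ¬¬(Z → Y)) → Y = F → F = T
Z → (((U ∨ W) ∧ ¬¬(Z → Y)) → Y) = T → T = T
Z → Y = T → F = F
U ∧ (Z → Y) = T ∧ F = F
Y ∨ W = F ∨ T = T
(Y ∨ W) → Y = T → F = F
Y → U = F → T = T
((Y ∨ W) → Y) ∨ (Y → U) = F ∨ T = T
(U ∧ (Z → Y)) ∧ (((Y ∨ W) → Y) ∨ (Y → U)) = F ∧ T = F
(Z → (((U ∨ W) ∧ ¬¬(Z → Y)) → Y)) ∧ ((U ∧ (Z → Y)) ∧ (((Y ∨ W) → Y) ∨ (Y → U))) = T ∧ F = F
¬((Z → (((U ∨ W) ∧ ¬¬(Z → Y)) → Y)) ∧ ((U ∧ (Z → Y)) ∧ (((Y ∨ W) → Y) ∨ (Y → U)))) = ¬F = T
(Y → Z) → ¬((Z → (((U ∨ W) ∧ ¬¬(Z → Y)) → Y)) ∧ ((U ∧ (Z → Y)) ∧ (((Y ∨ W) → Y) ∨ (Y → U)))) = T → T = T

T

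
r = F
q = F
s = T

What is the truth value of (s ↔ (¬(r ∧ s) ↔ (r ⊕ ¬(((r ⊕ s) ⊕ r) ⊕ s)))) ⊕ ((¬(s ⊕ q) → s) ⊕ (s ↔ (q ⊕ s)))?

r ∧ s = F ∧ T = F
¬(r ∧ s) = ¬F = T
r ⊕ s = F ⊕ T = T
(r ⊕ s) ⊕ r = T ⊕ F = T
((r ⊕ s) ⊕ r) ⊕ s = T ⊕ T = F
¬(((r ⊕ s) ⊕ r) ⊕ s) = ¬F = T
r ⊕ ¬(((r ⊕ s) ⊕ r) ⊕ s) = F ⊕ T = T
¬(r ∧ s) ↔ (r ⊕ ¬(((r ⊕ s) ⊕ r) ⊕ s)) = T ↔ T = T
s ↔ (¬(r ∧ s) ↔ (r ⊕ ¬(((r ⊕ s) ⊕ r) ⊕ s))) = T ↔ T = T
s ⊕ q = T ⊕ F = T
¬(s ⊕ q) = ¬T = F
¬(s ⊕ q) → s = F → T = T
q ⊕ s = F ⊕ T = T
s ↔ (q ⊕ s) = T ↔ T = T
(¬(s ⊕ q) → s) ⊕ (s ↔ (q ⊕ s)) = T ⊕ T = F
(s ↔ (¬(r ∧ s) ↔ (r ⊕ ¬(((r ⊕ s) ⊕ r) ⊕ s)))) ⊕ ((¬(s ⊕ q) → s) ⊕ (s ↔ (q ⊕ s))) = T ⊕ F = T

T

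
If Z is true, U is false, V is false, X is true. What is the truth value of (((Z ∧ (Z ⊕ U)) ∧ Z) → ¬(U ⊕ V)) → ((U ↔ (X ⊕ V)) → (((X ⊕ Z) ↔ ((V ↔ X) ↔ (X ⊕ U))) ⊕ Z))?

Substituting Z=True, U=False, V=False, X=True:
Z ⊕ U = True ⊕ False = True
Z ∧ (Z ⊕ U) = True ∧ True = True
(Z ∧ (Z ⊕ U)) ∧ Z = True ∧ True = True
U ⊕ V = False ⊕ False = False
¬(U ⊕ V) = ¬False = True
((Z ∧ (Z ⊕ U)) ∧ Z) → ¬(U ⊕ V) = True → True = True
X ⊕ V = True ⊕ False = True
U ↔ (X ⊕ V) = False ↔ True = False
X ⊕ Z = True ⊕ True = False
V ↔ X = False ↔ True = False
X ⊕ U = True ⊕ False = True
(V ↔ X) ↔ (X ⊕ U) = False ↔ True = False
(X ⊕ Z) ↔ ((V ↔ X) ↔ (X ⊕ U)) = False ↔ False = True
((X ⊕ Z) ↔ ((V ↔ X) ↔ (X ⊕ U))) ⊕ Z = True ⊕ True = False
(U ↔ (X ⊕ V)) → (((X ⊕ Z) ↔ ((V ↔ X) ↔ (X ⊕ U))) ⊕ Z) = False → False = True
(((Z ∧ (Z ⊕ U)) ∧ Z) → ¬(U ⊕ V)) → ((U ↔ (X ⊕ V)) → (((X ⊕ Z) ↔ ((V ↔ X) ↔ (X ⊕ U))) ⊕ Z)) = True → True = True

True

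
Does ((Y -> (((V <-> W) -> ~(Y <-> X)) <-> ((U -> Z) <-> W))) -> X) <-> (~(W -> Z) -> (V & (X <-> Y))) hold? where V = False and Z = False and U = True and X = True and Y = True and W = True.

False

Substituting V=False, Z=False, U=True, X=True, Y=True, W=True:
V <-> W = False <-> True = False
Y <-> X = True <-> True = True
~(Y <-> X) = ~True = False
(V <-> W) -> ~(Y <-> X) = False -> False = True
U -> Z = True -> False = False
(U -> Z) <-> W = False <-> True = False
((V <-> W) -> ~(Y <-> X)) <-> ((U -> Z) <-> W) = True <-> False = False
Y -> (((V <-> W) -> ~(Y <-> X)) <-> ((U -> Z) <-> W)) = True -> False = False
(Y -> (((V <-> W) -> ~(Y <-> X)) <-> ((U -> Z) <-> W))) -> X = False -> True = True
W -> Z = True -> False = False
~(W -> Z) = ~False = True
X <-> Y = True <-> True = True
V & (X <-> Y) = False & True = False
~(W -> Z) -> (V & (X <-> Y)) = True -> False = False
((Y -> (((V <-> W) -> ~(Y <-> X)) <-> ((U -> Z) <-> W))) -> X) <-> (~(W -> Z) -> (V & (X <-> Y))) = True <-> False = False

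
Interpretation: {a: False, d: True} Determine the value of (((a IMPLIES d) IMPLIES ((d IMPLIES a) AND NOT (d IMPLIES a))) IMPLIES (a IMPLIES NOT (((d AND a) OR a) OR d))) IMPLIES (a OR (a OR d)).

True

a IMPLIES d = False IMPLIES True = True
d IMPLIES a = True IMPLIES False = False
d IMPLIES a = True IMPLIES False = False
NOT (d IMPLIES a) = NOT False = True
(d IMPLIES a) AND NOT (d IMPLIES a) = False AND True = False
(a IMPLIES d) IMPLIES ((d IMPLIES a) AND NOT (d IMPLIES a)) = True IMPLIES False = False
d AND a = True AND False = False
(d AND a) OR a = False OR False = False
((d AND a) OR a) OR d = False OR True = True
NOT (((d AND a) OR a) OR d) = NOT True = False
a IMPLIES NOT (((d AND a) OR a) OR d) = False IMPLIES False = True
((a IMPLIES d) IMPLIES ((d IMPLIES a) AND NOT (d IMPLIES a))) IMPLIES (a IMPLIES NOT (((d AND a) OR a) OR d)) = False IMPLIES True = True
a OR d = False OR True = True
a OR (a OR d) = False OR True = True
(((a IMPLIES d) IMPLIES ((d IMPLIES a) AND NOT (d IMPLIES a))) IMPLIES (a IMPLIES NOT (((d AND a) OR a) OR d))) IMPLIES (a OR (a OR d)) = True IMPLIES True = True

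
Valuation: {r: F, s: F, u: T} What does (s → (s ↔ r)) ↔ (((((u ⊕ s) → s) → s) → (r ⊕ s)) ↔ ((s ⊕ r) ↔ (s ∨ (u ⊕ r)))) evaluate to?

T

Substituting r=F, s=F, u=T:
s ↔ r = F ↔ F = T
s → (s ↔ r) = F → T = T
u ⊕ s = T ⊕ F = T
(u ⊕ s) → s = T → F = F
((u ⊕ s) → s) → s = F → F = T
r ⊕ s = F ⊕ F = F
(((u ⊕ s) → s) → s) → (r ⊕ s) = T → F = F
s ⊕ r = F ⊕ F = F
u ⊕ r = T ⊕ F = T
s ∨ (u ⊕ r) = F ∨ T = T
(s ⊕ r) ↔ (s ∨ (u ⊕ r)) = F ↔ T = F
((((u ⊕ s) → s) → s) → (r ⊕ s)) ↔ ((s ⊕ r) ↔ (s ∨ (u ⊕ r))) = F ↔ F = T
(s → (s ↔ r)) ↔ (((((u ⊕ s) → s) → s) → (r ⊕ s)) ↔ ((s ⊕ r) ↔ (s ∨ (u ⊕ r)))) = T ↔ T = T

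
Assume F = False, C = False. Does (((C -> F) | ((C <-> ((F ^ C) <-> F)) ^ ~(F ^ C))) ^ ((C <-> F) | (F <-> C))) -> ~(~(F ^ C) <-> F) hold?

True

Substituting F=False, C=False:
C -> F = False -> False = True
F ^ C = False ^ False = False
(F ^ C) <-> F = False <-> False = True
C <-> ((F ^ C) <-> F) = False <-> True = False
F ^ C = False ^ False = False
~(F ^ C) = ~False = True
(C <-> ((F ^ C) <-> F)) ^ ~(F ^ C) = False ^ True = True
(C -> F) | ((C <-> ((F ^ C) <-> F)) ^ ~(F ^ C)) = True | True = True
C <-> F = False <-> False = True
F <-> C = False <-> False = True
(C <-> F) | (F <-> C) = True | True = True
((C -> F) | ((C <-> ((F ^ C) <-> F)) ^ ~(F ^ C))) ^ ((C <-> F) | (F <-> C)) = True ^ True = False
F ^ C = False ^ False = False
~(F ^ C) = ~False = True
~(F ^ C) <-> F = True <-> False = False
~(~(F ^ C) <-> F) = ~False = True
(((C -> F) | ((C <-> ((F ^ C) <-> F)) ^ ~(F ^ C))) ^ ((C <-> F) | (F <-> C))) -> ~(~(F ^ C) <-> F) = False -> True = True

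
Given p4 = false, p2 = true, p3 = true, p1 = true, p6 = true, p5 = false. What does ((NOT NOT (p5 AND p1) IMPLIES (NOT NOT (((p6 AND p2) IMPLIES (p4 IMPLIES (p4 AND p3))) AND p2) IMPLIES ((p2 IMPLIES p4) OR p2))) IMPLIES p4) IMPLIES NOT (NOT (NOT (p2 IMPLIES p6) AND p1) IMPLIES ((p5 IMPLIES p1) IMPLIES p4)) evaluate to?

true

Substituting p4=false, p2=true, p3=true, p1=true, p6=true, p5=false:
p5 AND p1 = false AND true = false
NOT (p5 AND p1) = NOT false = true
NOT NOT (p5 AND p1) = NOT true = false
p6 AND p2 = true AND true = true
p4 AND p3 = false AND true = false
p4 IMPLIES (p4 AND p3) = false IMPLIES false = true
(p6 AND p2) IMPLIES (p4 IMPLIES (p4 AND p3)) = true IMPLIES true = true
((p6 AND p2) IMPLIES (p4 IMPLIES (p4 AND p3))) AND p2 = true AND true = true
NOT (((p6 AND p2) IMPLIES (p4 IMPLIES (p4 AND p3))) AND p2) = NOT true = false
NOT NOT (((p6 AND p2) IMPLIES (p4 IMPLIES (p4 AND p3))) AND p2) = NOT false = true
p2 IMPLIES p4 = true IMPLIES false = false
(p2 IMPLIES p4) OR p2 = false OR true = true
NOT NOT (((p6 AND p2) IMPLIES (p4 IMPLIES (p4 AND p3))) AND p2) IMPLIES ((p2 IMPLIES p4) OR p2) = true IMPLIES true = true
NOT NOT (p5 AND p1) IMPLIES (NOT NOT (((p6 AND p2) IMPLIES (p4 IMPLIES (p4 AND p3))) AND p2) IMPLIES ((p2 IMPLIES p4) OR p2)) = false IMPLIES true = true
(NOT NOT (p5 AND p1) IMPLIES (NOT NOT (((p6 AND p2) IMPLIES (p4 IMPLIES (p4 AND p3))) AND p2) IMPLIES ((p2 IMPLIES p4) OR p2))) IMPLIES p4 = true IMPLIES false = false
p2 IMPLIES p6 = true IMPLIES true = true
NOT (p2 IMPLIES p6) = NOT true = false
NOT (p2 IMPLIES p6) AND p1 = false AND true = false
NOT (NOT (p2 IMPLIES p6) AND p1) = NOT false = true
p5 IMPLIES p1 = false IMPLIES true = true
(p5 IMPLIES p1) IMPLIES p4 = true IMPLIES false = false
NOT (NOT (p2 IMPLIES p6) AND p1) IMPLIES ((p5 IMPLIES p1) IMPLIES p4) = true IMPLIES false = false
NOT (NOT (NOT (p2 IMPLIES p6) AND p1) IMPLIES ((p5 IMPLIES p1) IMPLIES p4)) = NOT false = true
((NOT NOT (p5 AND p1) IMPLIES (NOT NOT (((p6 AND p2) IMPLIES (p4 IMPLIES (p4 AND p3))) AND p2) IMPLIES ((p2 IMPLIES p4) OR p2))) IMPLIES p4) IMPLIES NOT (NOT (NOT (p2 IMPLIES p6) AND p1) IMPLIES ((p5 IMPLIES p1) IMPLIES p4)) = false IMPLIES true = true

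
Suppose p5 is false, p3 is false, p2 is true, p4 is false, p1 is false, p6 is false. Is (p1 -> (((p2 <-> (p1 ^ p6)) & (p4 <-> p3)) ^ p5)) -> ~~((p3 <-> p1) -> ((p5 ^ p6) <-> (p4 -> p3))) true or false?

F

p1 ^ p6 = F ^ F = F
p2 <-> (p1 ^ p6) = T <-> F = F
p4 <-> p3 = F <-> F = T
(p2 <-> (p1 ^ p6)) & (p4 <-> p3) = F & T = F
((p2 <-> (p1 ^ p6)) & (p4 <-> p3)) ^ p5 = F ^ F = F
p1 -> (((p2 <-> (p1 ^ p6)) & (p4 <-> p3)) ^ p5) = F -> F = T
p3 <-> p1 = F <-> F = T
p5 ^ p6 = F ^ F = F
p4 -> p3 = F -> F = T
(p5 ^ p6) <-> (p4 -> p3) = F <-> T = F
(p3 <-> p1) -> ((p5 ^ p6) <-> (p4 -> p3)) = T -> F = F
~((p3 <-> p1) -> ((p5 ^ p6) <-> (p4 -> p3))) = ~F = T
~~((p3 <-> p1) -> ((p5 ^ p6) <-> (p4 -> p3))) = ~T = F
(p1 -> (((p2 <-> (p1 ^ p6)) & (p4 <-> p3)) ^ p5)) -> ~~((p3 <-> p1) -> ((p5 ^ p6) <-> (p4 -> p3))) = T -> F = F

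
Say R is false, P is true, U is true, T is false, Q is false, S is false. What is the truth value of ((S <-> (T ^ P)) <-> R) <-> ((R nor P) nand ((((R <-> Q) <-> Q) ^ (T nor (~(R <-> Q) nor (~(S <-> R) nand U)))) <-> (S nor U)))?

True

T ^ P = False ^ True = True
S <-> (T ^ P) = False <-> True = False
(S <-> (T ^ P)) <-> R = False <-> False = True
R nor P = False nor True = False
R <-> Q = False <-> False = True
(R <-> Q) <-> Q = True <-> False = False
R <-> Q = False <-> False = True
~(R <-> Q) = ~True = False
S <-> R = False <-> False = True
~(S <-> R) = ~True = False
~(S <-> R) nand U = False nand True = True
~(R <-> Q) nor (~(S <-> R) nand U) = False nor True = False
T nor (~(R <-> Q) nor (~(S <-> R) nand U)) = False nor False = True
((R <-> Q) <-> Q) ^ (T nor (~(R <-> Q) nor (~(S <-> R) nand U))) = False ^ True = True
S nor U = False nor True = False
(((R <-> Q) <-> Q) ^ (T nor (~(R <-> Q) nor (~(S <-> R) nand U)))) <-> (S nor U) = True <-> False = False
(R nor P) nand ((((R <-> Q) <-> Q) ^ (T nor (~(R <-> Q) nor (~(S <-> R) nand U)))) <-> (S nor U)) = False nand False = True
((S <-> (T ^ P)) <-> R) <-> ((R nor P) nand ((((R <-> Q) <-> Q) ^ (T nor (~(R <-> Q) nor (~(S <-> R) nand U)))) <-> (S nor U))) = True <-> True = True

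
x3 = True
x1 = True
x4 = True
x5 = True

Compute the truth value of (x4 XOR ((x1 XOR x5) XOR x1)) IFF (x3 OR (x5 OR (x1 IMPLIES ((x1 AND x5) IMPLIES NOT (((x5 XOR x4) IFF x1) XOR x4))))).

False

Substituting x3=True, x1=True, x4=True, x5=True:
x1 XOR x5 = True XOR True = False
(x1 XOR x5) XOR x1 = False XOR True = True
x4 XOR ((x1 XOR x5) XOR x1) = True XOR True = False
x1 AND x5 = True AND True = True
x5 XOR x4 = True XOR True = False
(x5 XOR x4) IFF x1 = False IFF True = False
((x5 XOR x4) IFF x1) XOR x4 = False XOR True = True
NOT (((x5 XOR x4) IFF x1) XOR x4) = NOT True = False
(x1 AND x5) IMPLIES NOT (((x5 XOR x4) IFF x1) XOR x4) = True IMPLIES False = False
x1 IMPLIES ((x1 AND x5) IMPLIES NOT (((x5 XOR x4) IFF x1) XOR x4)) = True IMPLIES False = False
x5 OR (x1 IMPLIES ((x1 AND x5) IMPLIES NOT (((x5 XOR x4) IFF x1) XOR x4))) = True OR False = True
x3 OR (x5 OR (x1 IMPLIES ((x1 AND x5) IMPLIES NOT (((x5 XOR x4) IFF x1) XOR x4)))) = True OR True = True
(x4 XOR ((x1 XOR x5) XOR x1)) IFF (x3 OR (x5 OR (x1 IMPLIES ((x1 AND x5) IMPLIES NOT (((x5 XOR x4) IFF x1) XOR x4))))) = False IFF True = False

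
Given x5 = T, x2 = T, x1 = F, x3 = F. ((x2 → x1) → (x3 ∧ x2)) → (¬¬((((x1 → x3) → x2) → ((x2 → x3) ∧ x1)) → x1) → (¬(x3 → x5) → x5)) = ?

T

Substituting x5=T, x2=T, x1=F, x3=F:
x2 → x1 = T → F = F
x3 ∧ x2 = F ∧ T = F
(x2 → x1) → (x3 ∧ x2) = F → F = T
x1 → x3 = F → F = T
(x1 → x3) → x2 = T → T = T
x2 → x3 = T → F = F
(x2 → x3) ∧ x1 = F ∧ F = F
((x1 → x3) → x2) → ((x2 → x3) ∧ x1) = T → F = F
(((x1 → x3) → x2) → ((x2 → x3) ∧ x1)) → x1 = F → F = T
¬((((x1 → x3) → x2) → ((x2 → x3) ∧ x1)) → x1) = ¬T = F
¬¬((((x1 → x3) → x2) → ((x2 → x3) ∧ x1)) → x1) = ¬F = T
x3 → x5 = F → T = T
¬(x3 → x5) = ¬T = F
¬(x3 → x5) → x5 = F → T = T
¬¬((((x1 → x3) → x2) → ((x2 → x3) ∧ x1)) → x1) → (¬(x3 → x5) → x5) = T → T = T
((x2 → x1) → (x3 ∧ x2)) → (¬¬((((x1 → x3) → x2) → ((x2 → x3) ∧ x1)) → x1) → (¬(x3 → x5) → x5)) = T → T = T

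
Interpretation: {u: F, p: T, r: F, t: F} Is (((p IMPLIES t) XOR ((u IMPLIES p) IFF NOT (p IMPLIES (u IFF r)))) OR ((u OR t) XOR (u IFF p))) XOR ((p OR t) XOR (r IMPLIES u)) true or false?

F

Substituting u=F, p=T, r=F, t=F:
p IMPLIES t = T IMPLIES F = F
u IMPLIES p = F IMPLIES T = T
u IFF r = F IFF F = T
p IMPLIES (u IFF r) = T IMPLIES T = T
NOT (p IMPLIES (u IFF r)) = NOT T = F
(u IMPLIES p) IFF NOT (p IMPLIES (u IFF r)) = T IFF F = F
(p IMPLIES t) XOR ((u IMPLIES p) IFF NOT (p IMPLIES (u IFF r))) = F XOR F = F
u OR t = F OR F = F
u IFF p = F IFF T = F
(u OR t) XOR (u IFF p) = F XOR F = F
((p IMPLIES t) XOR ((u IMPLIES p) IFF NOT (p IMPLIES (u IFF r)))) OR ((u OR t) XOR (u IFF p)) = F OR F = F
p OR t = T OR F = T
r IMPLIES u = F IMPLIES F = T
(p OR t) XOR (r IMPLIES u) = T XOR T = F
(((p IMPLIES t) XOR ((u IMPLIES p) IFF NOT (p IMPLIES (u IFF r)))) OR ((u OR t) XOR (u IFF p))) XOR ((p OR t) XOR (r IMPLIES u)) = F XOR F = F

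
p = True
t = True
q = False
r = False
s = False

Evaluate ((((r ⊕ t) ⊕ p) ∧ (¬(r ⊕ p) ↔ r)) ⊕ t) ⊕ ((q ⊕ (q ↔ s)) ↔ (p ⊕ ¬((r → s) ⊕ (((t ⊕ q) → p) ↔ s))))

r ⊕ t = False ⊕ True = True
(r ⊕ t) ⊕ p = True ⊕ True = False
r ⊕ p = False ⊕ True = True
¬(r ⊕ p) = ¬True = False
¬(r ⊕ p) ↔ r = False ↔ False = True
((r ⊕ t) ⊕ p) ∧ (¬(r ⊕ p) ↔ r) = False ∧ True = False
(((r ⊕ t) ⊕ p) ∧ (¬(r ⊕ p) ↔ r)) ⊕ t = False ⊕ True = True
q ↔ s = False ↔ False = True
q ⊕ (q ↔ s) = False ⊕ True = True
r → s = False → False = True
t ⊕ q = True ⊕ False = True
(t ⊕ q) → p = True → True = True
((t ⊕ q) → p) ↔ s = True ↔ False = False
(r → s) ⊕ (((t ⊕ q) → p) ↔ s) = True ⊕ False = True
¬((r → s) ⊕ (((t ⊕ q) → p) ↔ s)) = ¬True = False
p ⊕ ¬((r → s) ⊕ (((t ⊕ q) → p) ↔ s)) = True ⊕ False = True
(q ⊕ (q ↔ s)) ↔ (p ⊕ ¬((r → s) ⊕ (((t ⊕ q) → p) ↔ s))) = True ↔ True = True
((((r ⊕ t) ⊕ p) ∧ (¬(r ⊕ p) ↔ r)) ⊕ t) ⊕ ((q ⊕ (q ↔ s)) ↔ (p ⊕ ¬((r → s) ⊕ (((t ⊕ q) → p) ↔ s)))) = True ⊕ True = False

False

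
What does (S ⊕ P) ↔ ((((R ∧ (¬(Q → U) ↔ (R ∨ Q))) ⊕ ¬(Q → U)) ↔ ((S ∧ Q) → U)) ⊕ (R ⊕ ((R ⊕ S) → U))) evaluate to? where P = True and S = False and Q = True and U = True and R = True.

S ⊕ P = False ⊕ True = True
Q → U = True → True = True
¬(Q → U) = ¬True = False
R ∨ Q = True ∨ True = True
¬(Q → U) ↔ (R ∨ Q) = False ↔ True = False
R ∧ (¬(Q → U) ↔ (R ∨ Q)) = True ∧ False = False
Q → U = True → True = True
¬(Q → U) = ¬True = False
(R ∧ (¬(Q → U) ↔ (R ∨ Q))) ⊕ ¬(Q → U) = False ⊕ False = False
S ∧ Q = False ∧ True = False
(S ∧ Q) → U = False → True = True
((R ∧ (¬(Q → U) ↔ (R ∨ Q))) ⊕ ¬(Q → U)) ↔ ((S ∧ Q) → U) = False ↔ True = False
R ⊕ S = True ⊕ False = True
(R ⊕ S) → U = True → True = True
R ⊕ ((R ⊕ S) → U) = True ⊕ True = False
(((R ∧ (¬(Q → U) ↔ (R ∨ Q))) ⊕ ¬(Q → U)) ↔ ((S ∧ Q) → U)) ⊕ (R ⊕ ((R ⊕ S) → U)) = False ⊕ False = False
(S ⊕ P) ↔ ((((R ∧ (¬(Q → U) ↔ (R ∨ Q))) ⊕ ¬(Q → U)) ↔ ((S ∧ Q) → U)) ⊕ (R ⊕ ((R ⊕ S) → U))) = True ↔ False = False

False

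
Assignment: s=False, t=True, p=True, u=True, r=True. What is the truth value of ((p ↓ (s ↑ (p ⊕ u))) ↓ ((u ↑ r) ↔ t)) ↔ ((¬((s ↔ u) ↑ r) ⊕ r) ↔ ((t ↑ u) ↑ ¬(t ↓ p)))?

True

p ⊕ u = True ⊕ True = False
s ↑ (p ⊕ u) = False ↑ False = True
p ↓ (s ↑ (p ⊕ u)) = True ↓ True = False
u ↑ r = True ↑ True = False
(u ↑ r) ↔ t = False ↔ True = False
(p ↓ (s ↑ (p ⊕ u))) ↓ ((u ↑ r) ↔ t) = False ↓ False = True
s ↔ u = False ↔ True = False
(s ↔ u) ↑ r = False ↑ True = True
¬((s ↔ u) ↑ r) = ¬True = False
¬((s ↔ u) ↑ r) ⊕ r = False ⊕ True = True
t ↑ u = True ↑ True = False
t ↓ p = True ↓ True = False
¬(t ↓ p) = ¬False = True
(t ↑ u) ↑ ¬(t ↓ p) = False ↑ True = True
(¬((s ↔ u) ↑ r) ⊕ r) ↔ ((t ↑ u) ↑ ¬(t ↓ p)) = True ↔ True = True
((p ↓ (s ↑ (p ⊕ u))) ↓ ((u ↑ r) ↔ t)) ↔ ((¬((s ↔ u) ↑ r) ⊕ r) ↔ ((t ↑ u) ↑ ¬(t ↓ p))) = True ↔ True = True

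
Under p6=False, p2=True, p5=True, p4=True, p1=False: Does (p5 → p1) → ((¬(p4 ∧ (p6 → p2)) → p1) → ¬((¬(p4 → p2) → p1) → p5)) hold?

True

p5 → p1 = True → False = False
p6 → p2 = False → True = True
p4 ∧ (p6 → p2) = True ∧ True = True
¬(p4 ∧ (p6 → p2)) = ¬True = False
¬(p4 ∧ (p6 → p2)) → p1 = False → False = True
p4 → p2 = True → True = True
¬(p4 → p2) = ¬True = False
¬(p4 → p2) → p1 = False → False = True
(¬(p4 → p2) → p1) → p5 = True → True = True
¬((¬(p4 → p2) → p1) → p5) = ¬True = False
(¬(p4 ∧ (p6 → p2)) → p1) → ¬((¬(p4 → p2) → p1) → p5) = True → False = False
(p5 → p1) → ((¬(p4 ∧ (p6 → p2)) → p1) → ¬((¬(p4 → p2) → p1) → p5)) = False → False = True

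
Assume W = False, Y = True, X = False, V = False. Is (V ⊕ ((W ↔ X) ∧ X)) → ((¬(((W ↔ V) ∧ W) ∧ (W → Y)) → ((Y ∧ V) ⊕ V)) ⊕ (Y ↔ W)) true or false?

W ↔ X = False ↔ False = True
(W ↔ X) ∧ X = True ∧ False = False
V ⊕ ((W ↔ X) ∧ X) = False ⊕ False = False
W ↔ V = False ↔ False = True
(W ↔ V) ∧ W = True ∧ False = False
W → Y = False → True = True
((W ↔ V) ∧ W) ∧ (W → Y) = False ∧ True = False
¬(((W ↔ V) ∧ W) ∧ (W → Y)) = ¬False = True
Y ∧ V = True ∧ False = False
(Y ∧ V) ⊕ V = False ⊕ False = False
¬(((W ↔ V) ∧ W) ∧ (W → Y)) → ((Y ∧ V) ⊕ V) = True → False = False
Y ↔ W = True ↔ False = False
(¬(((W ↔ V) ∧ W) ∧ (W → Y)) → ((Y ∧ V) ⊕ V)) ⊕ (Y ↔ W) = False ⊕ False = False
(V ⊕ ((W ↔ X) ∧ X)) → ((¬(((W ↔ V) ∧ W) ∧ (W → Y)) → ((Y ∧ V) ⊕ V)) ⊕ (Y ↔ W)) = False → False = True

True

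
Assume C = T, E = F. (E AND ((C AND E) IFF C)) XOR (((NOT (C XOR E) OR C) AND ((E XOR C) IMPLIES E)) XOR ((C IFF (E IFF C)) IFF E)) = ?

T

Substituting C=T, E=F:
C AND E = T AND F = F
(C AND E) IFF C = F IFF T = F
E AND ((C AND E) IFF C) = F AND F = F
C XOR E = T XOR F = T
NOT (C XOR E) = NOT T = F
NOT (C XOR E) OR C = F OR T = T
E XOR C = F XOR T = T
(E XOR C) IMPLIES E = T IMPLIES F = F
(NOT (C XOR E) OR C) AND ((E XOR C) IMPLIES E) = T AND F = F
E IFF C = F IFF T = F
C IFF (E IFF C) = T IFF F = F
(C IFF (E IFF C)) IFF E = F IFF F = T
((NOT (C XOR E) OR C) AND ((E XOR C) IMPLIES E)) XOR ((C IFF (E IFF C)) IFF E) = F XOR T = T
(E AND ((C AND E) IFF C)) XOR (((NOT (C XOR E) OR C) AND ((E XOR C) IMPLIES E)) XOR ((C IFF (E IFF C)) IFF E)) = F XOR T = T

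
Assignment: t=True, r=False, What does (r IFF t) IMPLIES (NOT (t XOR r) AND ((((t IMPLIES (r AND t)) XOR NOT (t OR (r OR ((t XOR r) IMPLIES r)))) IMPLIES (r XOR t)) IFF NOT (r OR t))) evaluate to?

True

r IFF t = False IFF True = False
t XOR r = True XOR False = True
NOT (t XOR r) = NOT True = False
r AND t = False AND True = False
t IMPLIES (r AND t) = True IMPLIES False = False
t XOR r = True XOR False = True
(t XOR r) IMPLIES r = True IMPLIES False = False
r OR ((t XOR r) IMPLIES r) = False OR False = False
t OR (r OR ((t XOR r) IMPLIES r)) = True OR False = True
NOT (t OR (r OR ((t XOR r) IMPLIES r))) = NOT True = False
(t IMPLIES (r AND t)) XOR NOT (t OR (r OR ((t XOR r) IMPLIES r))) = False XOR False = False
r XOR t = False XOR True = True
((t IMPLIES (r AND t)) XOR NOT (t OR (r OR ((t XOR r) IMPLIES r)))) IMPLIES (r XOR t) = False IMPLIES True = True
r OR t = False OR True = True
NOT (r OR t) = NOT True = False
(((t IMPLIES (r AND t)) XOR NOT (t OR (r OR ((t XOR r) IMPLIES r)))) IMPLIES (r XOR t)) IFF NOT (r OR t) = True IFF False = False
NOT (t XOR r) AND ((((t IMPLIES (r AND t)) XOR NOT (t OR (r OR ((t XOR r) IMPLIES r)))) IMPLIES (r XOR t)) IFF NOT (r OR t)) = False AND False = False
(r IFF t) IMPLIES (NOT (t XOR r) AND ((((t IMPLIES (r AND t)) XOR NOT (t OR (r OR ((t XOR r) IMPLIES r)))) IMPLIES (r XOR t)) IFF NOT (r OR t))) = False IMPLIES False = True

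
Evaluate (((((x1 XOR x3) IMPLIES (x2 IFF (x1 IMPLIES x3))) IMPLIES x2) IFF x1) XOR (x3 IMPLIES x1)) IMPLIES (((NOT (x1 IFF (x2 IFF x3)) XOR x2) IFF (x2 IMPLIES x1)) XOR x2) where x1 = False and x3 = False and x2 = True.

True

x1 XOR x3 = False XOR False = False
x1 IMPLIES x3 = False IMPLIES False = True
x2 IFF (x1 IMPLIES x3) = True IFF True = True
(x1 XOR x3) IMPLIES (x2 IFF (x1 IMPLIES x3)) = False IMPLIES True = True
((x1 XOR x3) IMPLIES (x2 IFF (x1 IMPLIES x3))) IMPLIES x2 = True IMPLIES True = True
(((x1 XOR x3) IMPLIES (x2 IFF (x1 IMPLIES x3))) IMPLIES x2) IFF x1 = True IFF False = False
x3 IMPLIES x1 = False IMPLIES False = True
((((x1 XOR x3) IMPLIES (x2 IFF (x1 IMPLIES x3))) IMPLIES x2) IFF x1) XOR (x3 IMPLIES x1) = False XOR True = True
x2 IFF x3 = True IFF False = False
x1 IFF (x2 IFF x3) = False IFF False = True
NOT (x1 IFF (x2 IFF x3)) = NOT True = False
NOT (x1 IFF (x2 IFF x3)) XOR x2 = False XOR True = True
x2 IMPLIES x1 = True IMPLIES False = False
(NOT (x1 IFF (x2 IFF x3)) XOR x2) IFF (x2 IMPLIES x1) = True IFF False = False
((NOT (x1 IFF (x2 IFF x3)) XOR x2) IFF (x2 IMPLIES x1)) XOR x2 = False XOR True = True
(((((x1 XOR x3) IMPLIES (x2 IFF (x1 IMPLIES x3))) IMPLIES x2) IFF x1) XOR (x3 IMPLIES x1)) IMPLIES (((NOT (x1 IFF (x2 IFF x3)) XOR x2) IFF (x2 IMPLIES x1)) XOR x2) = True IMPLIES True = True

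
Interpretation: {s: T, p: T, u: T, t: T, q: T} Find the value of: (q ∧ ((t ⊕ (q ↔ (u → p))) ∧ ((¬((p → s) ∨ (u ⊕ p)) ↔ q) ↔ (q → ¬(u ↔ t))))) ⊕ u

Substituting s=T, p=T, u=T, t=T, q=T:
u → p = T → T = T
q ↔ (u → p) = T ↔ T = T
t ⊕ (q ↔ (u → p)) = T ⊕ T = F
p → s = T → T = T
u ⊕ p = T ⊕ T = F
(p → s) ∨ (u ⊕ p) = T ∨ F = T
¬((p → s) ∨ (u ⊕ p)) = ¬T = F
¬((p → s) ∨ (u ⊕ p)) ↔ q = F ↔ T = F
u ↔ t = T ↔ T = T
¬(u ↔ t) = ¬T = F
q → ¬(u ↔ t) = T → F = F
(¬((p → s) ∨ (u ⊕ p)) ↔ q) ↔ (q → ¬(u ↔ t)) = F ↔ F = T
(t ⊕ (q ↔ (u → p))) ∧ ((¬((p → s) ∨ (u ⊕ p)) ↔ q) ↔ (q → ¬(u ↔ t))) = F ∧ T = F
q ∧ ((t ⊕ (q ↔ (u → p))) ∧ ((¬((p → s) ∨ (u ⊕ p)) ↔ q) ↔ (q → ¬(u ↔ t)))) = T ∧ F = F
(q ∧ ((t ⊕ (q ↔ (u → p))) ∧ ((¬((p → s) ∨ (u ⊕ p)) ↔ q) ↔ (q → ¬(u ↔ t))))) ⊕ u = F ⊕ T = T

T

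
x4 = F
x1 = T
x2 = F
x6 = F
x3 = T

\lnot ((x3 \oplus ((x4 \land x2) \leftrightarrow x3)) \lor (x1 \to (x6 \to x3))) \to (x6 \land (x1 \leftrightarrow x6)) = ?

x4 \land x2 = F \land F = F
(x4 \land x2) \leftrightarrow x3 = F \leftrightarrow T = F
x3 \oplus ((x4 \land x2) \leftrightarrow x3) = T \oplus F = T
x6 \to x3 = F \to T = T
x1 \to (x6 \to x3) = T \to T = T
(x3 \oplus ((x4 \land x2) \leftrightarrow x3)) \lor (x1 \to (x6 \to x3)) = T \lor T = T
\lnot ((x3 \oplus ((x4 \land x2) \leftrightarrow x3)) \lor (x1 \to (x6 \to x3))) = \lnot T = F
x1 \leftrightarrow x6 = T \leftrightarrow F = F
x6 \land (x1 \leftrightarrow x6) = F \land F = F
\lnot ((x3 \oplus ((x4 \land x2) \leftrightarrow x3)) \lor (x1 \to (x6 \to x3))) \to (x6 \land (x1 \leftrightarrow x6)) = F \to F = T

T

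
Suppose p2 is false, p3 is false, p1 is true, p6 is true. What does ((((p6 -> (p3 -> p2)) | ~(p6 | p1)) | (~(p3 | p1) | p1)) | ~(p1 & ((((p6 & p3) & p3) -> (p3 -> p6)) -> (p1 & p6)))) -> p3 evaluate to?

False

Substituting p2=False, p3=False, p1=True, p6=True:
p3 -> p2 = False -> False = True
p6 -> (p3 -> p2) = True -> True = True
p6 | p1 = True | True = True
~(p6 | p1) = ~True = False
(p6 -> (p3 -> p2)) | ~(p6 | p1) = True | False = True
p3 | p1 = False | True = True
~(p3 | p1) = ~True = False
~(p3 | p1) | p1 = False | True = True
((p6 -> (p3 -> p2)) | ~(p6 | p1)) | (~(p3 | p1) | p1) = True | True = True
p6 & p3 = True & False = False
(p6 & p3) & p3 = False & False = False
p3 -> p6 = False -> True = True
((p6 & p3) & p3) -> (p3 -> p6) = False -> True = True
p1 & p6 = True & True = True
(((p6 & p3) & p3) -> (p3 -> p6)) -> (p1 & p6) = True -> True = True
p1 & ((((p6 & p3) & p3) -> (p3 -> p6)) -> (p1 & p6)) = True & True = True
~(p1 & ((((p6 & p3) & p3) -> (p3 -> p6)) -> (p1 & p6))) = ~True = False
(((p6 -> (p3 -> p2)) | ~(p6 | p1)) | (~(p3 | p1) | p1)) | ~(p1 & ((((p6 & p3) & p3) -> (p3 -> p6)) -> (p1 & p6))) = True | False = True
((((p6 -> (p3 -> p2)) | ~(p6 | p1)) | (~(p3 | p1) | p1)) | ~(p1 & ((((p6 & p3) & p3) -> (p3 -> p6)) -> (p1 & p6)))) -> p3 = True -> False = False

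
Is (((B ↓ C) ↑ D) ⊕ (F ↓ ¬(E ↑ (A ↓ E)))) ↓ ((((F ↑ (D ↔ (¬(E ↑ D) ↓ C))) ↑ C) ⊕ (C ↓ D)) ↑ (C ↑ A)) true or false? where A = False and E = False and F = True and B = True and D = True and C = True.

Substituting A=False, E=False, F=True, B=True, D=True, C=True:
B ↓ C = True ↓ True = False
(B ↓ C) ↑ D = False ↑ True = True
A ↓ E = False ↓ False = True
E ↑ (A ↓ E) = False ↑ True = True
¬(E ↑ (A ↓ E)) = ¬True = False
F ↓ ¬(E ↑ (A ↓ E)) = True ↓ False = False
((B ↓ C) ↑ D) ⊕ (F ↓ ¬(E ↑ (A ↓ E))) = True ⊕ False = True
E ↑ D = False ↑ True = True
¬(E ↑ D) = ¬True = False
¬(E ↑ D) ↓ C = False ↓ True = False
D ↔ (¬(E ↑ D) ↓ C) = True ↔ False = False
F ↑ (D ↔ (¬(E ↑ D) ↓ C)) = True ↑ False = True
(F ↑ (D ↔ (¬(E ↑ D) ↓ C))) ↑ C = True ↑ True = False
C ↓ D = True ↓ True = False
((F ↑ (D ↔ (¬(E ↑ D) ↓ C))) ↑ C) ⊕ (C ↓ D) = False ⊕ False = False
C ↑ A = True ↑ False = True
(((F ↑ (D ↔ (¬(E ↑ D) ↓ C))) ↑ C) ⊕ (C ↓ D)) ↑ (C ↑ A) = False ↑ True = True
(((B ↓ C) ↑ D) ⊕ (F ↓ ¬(E ↑ (A ↓ E)))) ↓ ((((F ↑ (D ↔ (¬(E ↑ D) ↓ C))) ↑ C) ⊕ (C ↓ D)) ↑ (C ↑ A)) = True ↓ True = False

False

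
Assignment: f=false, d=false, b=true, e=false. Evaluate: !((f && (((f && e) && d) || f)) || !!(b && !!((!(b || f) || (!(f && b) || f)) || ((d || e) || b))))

f && e = false && false = false
(f && e) && d = false && false = false
((f && e) && d) || f = false || false = false
f && (((f && e) && d) || f) = false && false = false
b || f = true || false = true
!(b || f) = !true = false
f && b = false && true = false
!(f && b) = !false = true
!(f && b) || f = true || false = true
!(b || f) || (!(f && b) || f) = false || true = true
d || e = false || false = false
(d || e) || b = false || true = true
(!(b || f) || (!(f && b) || f)) || ((d || e) || b) = true || true = true
!((!(b || f) || (!(f && b) || f)) || ((d || e) || b)) = !true = false
!!((!(b || f) || (!(f && b) || f)) || ((d || e) || b)) = !false = true
b && !!((!(b || f) || (!(f && b) || f)) || ((d || e) || b)) = true && true = true
!(b && !!((!(b || f) || (!(f && b) || f)) || ((d || e) || b))) = !true = false
!!(b && !!((!(b || f) || (!(f && b) || f)) || ((d || e) || b))) = !false = true
(f && (((f && e) && d) || f)) || !!(b && !!((!(b || f) || (!(f && b) || f)) || ((d || e) || b))) = false || true = true
!((f && (((f && e) && d) || f)) || !!(b && !!((!(b || f) || (!(f && b) || f)) || ((d || e) || b)))) = !true = false

false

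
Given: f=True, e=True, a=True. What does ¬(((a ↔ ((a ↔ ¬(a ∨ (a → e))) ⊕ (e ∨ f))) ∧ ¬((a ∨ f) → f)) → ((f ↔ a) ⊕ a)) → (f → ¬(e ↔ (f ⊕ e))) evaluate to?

True

a → e = True → True = True
a ∨ (a → e) = True ∨ True = True
¬(a ∨ (a → e)) = ¬True = False
a ↔ ¬(a ∨ (a → e)) = True ↔ False = False
e ∨ f = True ∨ True = True
(a ↔ ¬(a ∨ (a → e))) ⊕ (e ∨ f) = False ⊕ True = True
a ↔ ((a ↔ ¬(a ∨ (a → e))) ⊕ (e ∨ f)) = True ↔ True = True
a ∨ f = True ∨ True = True
(a ∨ f) → f = True → True = True
¬((a ∨ f) → f) = ¬True = False
(a ↔ ((a ↔ ¬(a ∨ (a → e))) ⊕ (e ∨ f))) ∧ ¬((a ∨ f) → f) = True ∧ False = False
f ↔ a = True ↔ True = True
(f ↔ a) ⊕ a = True ⊕ True = False
((a ↔ ((a ↔ ¬(a ∨ (a → e))) ⊕ (e ∨ f))) ∧ ¬((a ∨ f) → f)) → ((f ↔ a) ⊕ a) = False → False = True
¬(((a ↔ ((a ↔ ¬(a ∨ (a → e))) ⊕ (e ∨ f))) ∧ ¬((a ∨ f) → f)) → ((f ↔ a) ⊕ a)) = ¬True = False
f ⊕ e = True ⊕ True = False
e ↔ (f ⊕ e) = True ↔ False = False
¬(e ↔ (f ⊕ e)) = ¬False = True
f → ¬(e ↔ (f ⊕ e)) = True → True = True
¬(((a ↔ ((a ↔ ¬(a ∨ (a → e))) ⊕ (e ∨ f))) ∧ ¬((a ∨ f) → f)) → ((f ↔ a) ⊕ a)) → (f → ¬(e ↔ (f ⊕ e))) = False → True = True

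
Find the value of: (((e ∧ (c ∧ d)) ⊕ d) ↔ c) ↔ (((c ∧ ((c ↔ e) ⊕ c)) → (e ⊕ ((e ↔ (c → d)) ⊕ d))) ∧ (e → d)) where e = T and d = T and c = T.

c ∧ d = T ∧ T = T
e ∧ (c ∧ d) = T ∧ T = T
(e ∧ (c ∧ d)) ⊕ d = T ⊕ T = F
((e ∧ (c ∧ d)) ⊕ d) ↔ c = F ↔ T = F
c ↔ e = T ↔ T = T
(c ↔ e) ⊕ c = T ⊕ T = F
c ∧ ((c ↔ e) ⊕ c) = T ∧ F = F
c → d = T → T = T
e ↔ (c → d) = T ↔ T = T
(e ↔ (c → d)) ⊕ d = T ⊕ T = F
e ⊕ ((e ↔ (c → d)) ⊕ d) = T ⊕ F = T
(c ∧ ((c ↔ e) ⊕ c)) → (e ⊕ ((e ↔ (c → d)) ⊕ d)) = F → T = T
e → d = T → T = T
((c ∧ ((c ↔ e) ⊕ c)) → (e ⊕ ((e ↔ (c → d)) ⊕ d))) ∧ (e → d) = T ∧ T = T
(((e ∧ (c ∧ d)) ⊕ d) ↔ c) ↔ (((c ∧ ((c ↔ e) ⊕ c)) → (e ⊕ ((e ↔ (c → d)) ⊕ d))) ∧ (e → d)) = F ↔ T = F

F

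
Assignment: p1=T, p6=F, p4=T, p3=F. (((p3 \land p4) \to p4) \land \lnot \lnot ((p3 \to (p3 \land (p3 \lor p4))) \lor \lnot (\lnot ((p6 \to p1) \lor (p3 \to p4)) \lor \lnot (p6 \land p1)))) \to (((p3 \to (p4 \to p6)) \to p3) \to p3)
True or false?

p3 \land p4 = F \land T = F
(p3 \land p4) \to p4 = F \to T = T
p3 \lor p4 = F \lor T = T
p3 \land (p3 \lor p4) = F \land T = F
p3 \to (p3 \land (p3 \lor p4)) = F \to F = T
p6 \to p1 = F \to T = T
p3 \to p4 = F \to T = T
(p6 \to p1) \lor (p3 \to p4) = T \lor T = T
\lnot ((p6 \to p1) \lor (p3 \to p4)) = \lnot T = F
p6 \land p1 = F \land T = F
\lnot (p6 \land p1) = \lnot F = T
\lnot ((p6 \to p1) \lor (p3 \to p4)) \lor \lnot (p6 \land p1) = F \lor T = T
\lnot (\lnot ((p6 \to p1) \lor (p3 \to p4)) \lor \lnot (p6 \land p1)) = \lnot T = F
(p3 \to (p3 \land (p3 \lor p4))) \lor \lnot (\lnot ((p6 \to p1) \lor (p3 \to p4)) \lor \lnot (p6 \land p1)) = T \lor F = T
\lnot ((p3 \to (p3 \land (p3 \lor p4))) \lor \lnot (\lnot ((p6 \to p1) \lor (p3 \to p4)) \lor \lnot (p6 \land p1))) = \lnot T = F
\lnot \lnot ((p3 \to (p3 \land (p3 \lor p4))) \lor \lnot (\lnot ((p6 \to p1) \lor (p3 \to p4)) \lor \lnot (p6 \land p1))) = \lnot F = T
((p3 \land p4) \to p4) \land \lnot \lnot ((p3 \to (p3 \land (p3 \lor p4))) \lor \lnot (\lnot ((p6 \to p1) \lor (p3 \to p4)) \lor \lnot (p6 \land p1))) = T \land T = T
p4 \to p6 = T \to F = F
p3 \to (p4 \to p6) = F \to F = T
(p3 \to (p4 \to p6)) \to p3 = T \to F = F
((p3 \to (p4 \to p6)) \to p3) \to p3 = F \to F = T
(((p3 \land p4) \to p4) \land \lnot \lnot ((p3 \to (p3 \land (p3 \lor p4))) \lor \lnot (\lnot ((p6 \to p1) \lor (p3 \to p4)) \lor \lnot (p6 \land p1)))) \to (((p3 \to (p4 \to p6)) \to p3) \to p3) = T \to T = T

T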